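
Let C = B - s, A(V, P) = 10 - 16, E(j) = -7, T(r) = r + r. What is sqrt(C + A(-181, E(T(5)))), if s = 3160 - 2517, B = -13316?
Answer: 7*I*sqrt(285) ≈ 118.17*I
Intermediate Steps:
s = 643
T(r) = 2*r
A(V, P) = -6
C = -13959 (C = -13316 - 1*643 = -13316 - 643 = -13959)
sqrt(C + A(-181, E(T(5)))) = sqrt(-13959 - 6) = sqrt(-13965) = 7*I*sqrt(285)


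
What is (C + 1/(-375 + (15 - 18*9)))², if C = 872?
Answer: 207191563489/272484 ≈ 7.6038e+5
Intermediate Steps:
(C + 1/(-375 + (15 - 18*9)))² = (872 + 1/(-375 + (15 - 18*9)))² = (872 + 1/(-375 + (15 - 162)))² = (872 + 1/(-375 - 147))² = (872 + 1/(-522))² = (872 - 1/522)² = (455183/522)² = 207191563489/272484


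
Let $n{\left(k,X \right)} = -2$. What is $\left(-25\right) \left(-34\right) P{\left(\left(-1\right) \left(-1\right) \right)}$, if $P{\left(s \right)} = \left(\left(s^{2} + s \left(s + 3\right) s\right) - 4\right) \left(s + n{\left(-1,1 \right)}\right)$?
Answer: $-850$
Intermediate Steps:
$P{\left(s \right)} = \left(-2 + s\right) \left(-4 + s^{2} + s^{2} \left(3 + s\right)\right)$ ($P{\left(s \right)} = \left(\left(s^{2} + s \left(s + 3\right) s\right) - 4\right) \left(s - 2\right) = \left(\left(s^{2} + s \left(3 + s\right) s\right) - 4\right) \left(-2 + s\right) = \left(\left(s^{2} + s^{2} \left(3 + s\right)\right) - 4\right) \left(-2 + s\right) = \left(-4 + s^{2} + s^{2} \left(3 + s\right)\right) \left(-2 + s\right) = \left(-2 + s\right) \left(-4 + s^{2} + s^{2} \left(3 + s\right)\right)$)
$\left(-25\right) \left(-34\right) P{\left(\left(-1\right) \left(-1\right) \right)} = \left(-25\right) \left(-34\right) \left(8 + \left(\left(-1\right) \left(-1\right)\right)^{4} - 8 \left(\left(-1\right) \left(-1\right)\right)^{2} - 4 \left(\left(-1\right) \left(-1\right)\right) + 2 \left(\left(-1\right) \left(-1\right)\right)^{3}\right) = 850 \left(8 + 1^{4} - 8 \cdot 1^{2} - 4 + 2 \cdot 1^{3}\right) = 850 \left(8 + 1 - 8 - 4 + 2 \cdot 1\right) = 850 \left(8 + 1 - 8 - 4 + 2\right) = 850 \left(-1\right) = -850$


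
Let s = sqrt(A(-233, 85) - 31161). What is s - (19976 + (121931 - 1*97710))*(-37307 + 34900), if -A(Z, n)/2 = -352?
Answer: 106382179 + I*sqrt(30457) ≈ 1.0638e+8 + 174.52*I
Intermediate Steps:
A(Z, n) = 704 (A(Z, n) = -2*(-352) = 704)
s = I*sqrt(30457) (s = sqrt(704 - 31161) = sqrt(-30457) = I*sqrt(30457) ≈ 174.52*I)
s - (19976 + (121931 - 1*97710))*(-37307 + 34900) = I*sqrt(30457) - (19976 + (121931 - 1*97710))*(-37307 + 34900) = I*sqrt(30457) - (19976 + (121931 - 97710))*(-2407) = I*sqrt(30457) - (19976 + 24221)*(-2407) = I*sqrt(30457) - 44197*(-2407) = I*sqrt(30457) - 1*(-106382179) = I*sqrt(30457) + 106382179 = 106382179 + I*sqrt(30457)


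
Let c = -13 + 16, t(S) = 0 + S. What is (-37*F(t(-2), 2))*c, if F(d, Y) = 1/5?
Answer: -111/5 ≈ -22.200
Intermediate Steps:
t(S) = S
c = 3
F(d, Y) = ⅕
(-37*F(t(-2), 2))*c = -37*⅕*3 = -37/5*3 = -111/5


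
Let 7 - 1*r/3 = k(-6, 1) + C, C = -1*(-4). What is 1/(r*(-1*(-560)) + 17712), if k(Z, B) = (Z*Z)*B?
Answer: -1/37728 ≈ -2.6505e-5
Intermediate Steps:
C = 4
k(Z, B) = B*Z² (k(Z, B) = Z²*B = B*Z²)
r = -99 (r = 21 - 3*(1*(-6)² + 4) = 21 - 3*(1*36 + 4) = 21 - 3*(36 + 4) = 21 - 3*40 = 21 - 120 = -99)
1/(r*(-1*(-560)) + 17712) = 1/(-(-99)*(-560) + 17712) = 1/(-99*560 + 17712) = 1/(-55440 + 17712) = 1/(-37728) = -1/37728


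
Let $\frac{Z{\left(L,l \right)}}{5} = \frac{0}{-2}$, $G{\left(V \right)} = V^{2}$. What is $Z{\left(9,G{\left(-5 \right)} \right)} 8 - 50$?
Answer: $-50$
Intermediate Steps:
$Z{\left(L,l \right)} = 0$ ($Z{\left(L,l \right)} = 5 \frac{0}{-2} = 5 \cdot 0 \left(- \frac{1}{2}\right) = 5 \cdot 0 = 0$)
$Z{\left(9,G{\left(-5 \right)} \right)} 8 - 50 = 0 \cdot 8 - 50 = 0 - 50 = -50$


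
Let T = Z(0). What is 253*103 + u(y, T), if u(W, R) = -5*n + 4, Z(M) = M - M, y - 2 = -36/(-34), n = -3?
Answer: 26078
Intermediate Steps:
y = 52/17 (y = 2 - 36/(-34) = 2 - 36*(-1/34) = 2 + 18/17 = 52/17 ≈ 3.0588)
Z(M) = 0
T = 0
u(W, R) = 19 (u(W, R) = -5*(-3) + 4 = 15 + 4 = 19)
253*103 + u(y, T) = 253*103 + 19 = 26059 + 19 = 26078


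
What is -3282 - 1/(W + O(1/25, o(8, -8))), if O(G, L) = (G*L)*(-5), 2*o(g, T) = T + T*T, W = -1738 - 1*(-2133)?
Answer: -6390059/1947 ≈ -3282.0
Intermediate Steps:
W = 395 (W = -1738 + 2133 = 395)
o(g, T) = T/2 + T**2/2 (o(g, T) = (T + T*T)/2 = (T + T**2)/2 = T/2 + T**2/2)
O(G, L) = -5*G*L
-3282 - 1/(W + O(1/25, o(8, -8))) = -3282 - 1/(395 - 5*(1/2)*(-8)*(1 - 8)/25) = -3282 - 1/(395 - 5*1/25*(1/2)*(-8)*(-7)) = -3282 - 1/(395 - 5*1/25*28) = -3282 - 1/(395 - 28/5) = -3282 - 1/1947/5 = -3282 - 1*5/1947 = -3282 - 5/1947 = -6390059/1947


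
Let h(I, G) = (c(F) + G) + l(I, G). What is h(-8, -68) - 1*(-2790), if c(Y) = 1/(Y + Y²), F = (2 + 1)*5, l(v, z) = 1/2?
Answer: 653401/240 ≈ 2722.5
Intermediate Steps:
l(v, z) = ½
F = 15 (F = 3*5 = 15)
h(I, G) = 121/240 + G (h(I, G) = (1/(15*(1 + 15)) + G) + ½ = ((1/15)/16 + G) + ½ = ((1/15)*(1/16) + G) + ½ = (1/240 + G) + ½ = 121/240 + G)
h(-8, -68) - 1*(-2790) = (121/240 - 68) - 1*(-2790) = -16199/240 + 2790 = 653401/240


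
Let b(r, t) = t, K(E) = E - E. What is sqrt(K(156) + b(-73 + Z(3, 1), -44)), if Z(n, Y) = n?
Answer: 2*I*sqrt(11) ≈ 6.6332*I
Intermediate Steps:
K(E) = 0
sqrt(K(156) + b(-73 + Z(3, 1), -44)) = sqrt(0 - 44) = sqrt(-44) = 2*I*sqrt(11)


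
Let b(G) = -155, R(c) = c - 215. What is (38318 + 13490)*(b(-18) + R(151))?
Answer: -11345952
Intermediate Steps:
R(c) = -215 + c
(38318 + 13490)*(b(-18) + R(151)) = (38318 + 13490)*(-155 + (-215 + 151)) = 51808*(-155 - 64) = 51808*(-219) = -11345952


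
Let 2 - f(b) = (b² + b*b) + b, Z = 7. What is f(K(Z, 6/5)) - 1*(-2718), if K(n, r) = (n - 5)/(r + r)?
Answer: 24460/9 ≈ 2717.8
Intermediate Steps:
K(n, r) = (-5 + n)/(2*r) (K(n, r) = (-5 + n)/((2*r)) = (-5 + n)*(1/(2*r)) = (-5 + n)/(2*r))
f(b) = 2 - b - 2*b² (f(b) = 2 - ((b² + b*b) + b) = 2 - ((b² + b²) + b) = 2 - (2*b² + b) = 2 - (b + 2*b²) = 2 + (-b - 2*b²) = 2 - b - 2*b²)
f(K(Z, 6/5)) - 1*(-2718) = (2 - (-5 + 7)/(2*(6/5)) - 2*25*(-5 + 7)²/144) - 1*(-2718) = (2 - 2/(2*(6*(⅕))) - 2*((½)*2/(6*(⅕)))²) + 2718 = (2 - 2/(2*6/5) - 2*((½)*2/(6/5))²) + 2718 = (2 - 5*2/(2*6) - 2*((½)*(⅚)*2)²) + 2718 = (2 - 1*⅚ - 2*(⅚)²) + 2718 = (2 - ⅚ - 2*25/36) + 2718 = (2 - ⅚ - 25/18) + 2718 = -2/9 + 2718 = 24460/9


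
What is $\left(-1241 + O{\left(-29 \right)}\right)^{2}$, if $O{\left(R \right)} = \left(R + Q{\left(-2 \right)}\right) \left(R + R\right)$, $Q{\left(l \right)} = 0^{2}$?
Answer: $194481$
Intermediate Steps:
$Q{\left(l \right)} = 0$
$O{\left(R \right)} = 2 R^{2}$ ($O{\left(R \right)} = \left(R + 0\right) \left(R + R\right) = R 2 R = 2 R^{2}$)
$\left(-1241 + O{\left(-29 \right)}\right)^{2} = \left(-1241 + 2 \left(-29\right)^{2}\right)^{2} = \left(-1241 + 2 \cdot 841\right)^{2} = \left(-1241 + 1682\right)^{2} = 441^{2} = 194481$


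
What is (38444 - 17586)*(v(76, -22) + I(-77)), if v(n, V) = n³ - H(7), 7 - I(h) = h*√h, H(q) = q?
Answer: 9156161408 + 1606066*I*√77 ≈ 9.1562e+9 + 1.4093e+7*I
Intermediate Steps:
I(h) = 7 - h^(3/2) (I(h) = 7 - h*√h = 7 - h^(3/2))
v(n, V) = -7 + n³ (v(n, V) = n³ - 1*7 = n³ - 7 = -7 + n³)
(38444 - 17586)*(v(76, -22) + I(-77)) = (38444 - 17586)*((-7 + 76³) + (7 - (-77)^(3/2))) = 20858*((-7 + 438976) + (7 - (-77)*I*√77)) = 20858*(438969 + (7 + 77*I*√77)) = 20858*(438976 + 77*I*√77) = 9156161408 + 1606066*I*√77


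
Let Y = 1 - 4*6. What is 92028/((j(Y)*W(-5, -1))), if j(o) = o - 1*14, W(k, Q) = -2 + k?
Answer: 92028/259 ≈ 355.32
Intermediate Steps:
Y = -23 (Y = 1 - 24 = -23)
j(o) = -14 + o (j(o) = o - 14 = -14 + o)
92028/((j(Y)*W(-5, -1))) = 92028/(((-14 - 23)*(-2 - 5))) = 92028/((-37*(-7))) = 92028/259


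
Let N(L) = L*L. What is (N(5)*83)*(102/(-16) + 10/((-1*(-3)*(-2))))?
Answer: -400475/24 ≈ -16686.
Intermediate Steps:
N(L) = L²
(N(5)*83)*(102/(-16) + 10/((-1*(-3)*(-2)))) = (5²*83)*(102/(-16) + 10/((-1*(-3)*(-2)))) = (25*83)*(102*(-1/16) + 10/((3*(-2)))) = 2075*(-51/8 + 10/(-6)) = 2075*(-51/8 + 10*(-⅙)) = 2075*(-51/8 - 5/3) = 2075*(-193/24) = -400475/24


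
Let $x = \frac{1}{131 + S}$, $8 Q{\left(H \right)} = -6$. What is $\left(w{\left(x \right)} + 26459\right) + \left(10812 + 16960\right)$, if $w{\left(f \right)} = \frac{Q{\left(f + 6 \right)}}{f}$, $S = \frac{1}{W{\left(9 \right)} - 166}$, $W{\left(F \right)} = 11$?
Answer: $\frac{8390577}{155} \approx 54133.0$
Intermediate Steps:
$Q{\left(H \right)} = - \frac{3}{4}$ ($Q{\left(H \right)} = \frac{1}{8} \left(-6\right) = - \frac{3}{4}$)
$S = - \frac{1}{155}$ ($S = \frac{1}{11 - 166} = \frac{1}{-155} = - \frac{1}{155} \approx -0.0064516$)
$x = \frac{155}{20304}$ ($x = \frac{1}{131 - \frac{1}{155}} = \frac{1}{\frac{20304}{155}} = \frac{155}{20304} \approx 0.007634$)
$w{\left(f \right)} = - \frac{3}{4 f}$
$\left(w{\left(x \right)} + 26459\right) + \left(10812 + 16960\right) = \left(- \frac{3}{4 \cdot \frac{155}{20304}} + 26459\right) + \left(10812 + 16960\right) = \left(\left(- \frac{3}{4}\right) \frac{20304}{155} + 26459\right) + 27772 = \left(- \frac{15228}{155} + 26459\right) + 27772 = \frac{4085917}{155} + 27772 = \frac{8390577}{155}$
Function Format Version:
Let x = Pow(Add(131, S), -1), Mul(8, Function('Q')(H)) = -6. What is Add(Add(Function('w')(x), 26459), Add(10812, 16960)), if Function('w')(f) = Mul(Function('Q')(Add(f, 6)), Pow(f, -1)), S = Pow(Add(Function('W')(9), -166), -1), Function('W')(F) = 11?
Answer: Rational(8390577, 155) ≈ 54133.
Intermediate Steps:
Function('Q')(H) = Rational(-3, 4) (Function('Q')(H) = Mul(Rational(1, 8), -6) = Rational(-3, 4))
S = Rational(-1, 155) (S = Pow(Add(11, -166), -1) = Pow(-155, -1) = Rational(-1, 155) ≈ -0.0064516)
x = Rational(155, 20304) (x = Pow(Add(131, Rational(-1, 155)), -1) = Pow(Rational(20304, 155), -1) = Rational(155, 20304) ≈ 0.0076340)
Function('w')(f) = Mul(Rational(-3, 4), Pow(f, -1))
Add(Add(Function('w')(x), 26459), Add(10812, 16960)) = Add(Add(Mul(Rational(-3, 4), Pow(Rational(155, 20304), -1)), 26459), Add(10812, 16960)) = Add(Add(Mul(Rational(-3, 4), Rational(20304, 155)), 26459), 27772) = Add(Add(Rational(-15228, 155), 26459), 27772) = Add(Rational(4085917, 155), 27772) = Rational(8390577, 155)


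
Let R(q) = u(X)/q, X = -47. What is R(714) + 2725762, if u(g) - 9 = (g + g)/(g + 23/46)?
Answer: 180996049349/66402 ≈ 2.7258e+6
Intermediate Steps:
u(g) = 9 + 2*g/(½ + g) (u(g) = 9 + (g + g)/(g + 23/46) = 9 + (2*g)/(g + 23*(1/46)) = 9 + (2*g)/(g + ½) = 9 + (2*g)/(½ + g) = 9 + 2*g/(½ + g))
R(q) = 1025/(93*q) (R(q) = ((9 + 22*(-47))/(1 + 2*(-47)))/q = ((9 - 1034)/(1 - 94))/q = (-1025/(-93))/q = (-1/93*(-1025))/q = 1025/(93*q))
R(714) + 2725762 = (1025/93)/714 + 2725762 = (1025/93)*(1/714) + 2725762 = 1025/66402 + 2725762 = 180996049349/66402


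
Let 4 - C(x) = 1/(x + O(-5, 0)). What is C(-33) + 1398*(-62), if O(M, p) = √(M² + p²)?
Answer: -2426815/28 ≈ -86672.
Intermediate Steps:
C(x) = 4 - 1/(5 + x) (C(x) = 4 - 1/(x + √((-5)² + 0²)) = 4 - 1/(x + √(25 + 0)) = 4 - 1/(x + √25) = 4 - 1/(x + 5) = 4 - 1/(5 + x))
C(-33) + 1398*(-62) = (19 + 4*(-33))/(5 - 33) + 1398*(-62) = (19 - 132)/(-28) - 86676 = -1/28*(-113) - 86676 = 113/28 - 86676 = -2426815/28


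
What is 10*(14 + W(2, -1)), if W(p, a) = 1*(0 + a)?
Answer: 130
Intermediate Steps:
W(p, a) = a (W(p, a) = 1*a = a)
10*(14 + W(2, -1)) = 10*(14 - 1) = 10*13 = 130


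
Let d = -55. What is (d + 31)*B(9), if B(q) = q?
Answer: -216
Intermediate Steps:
(d + 31)*B(9) = (-55 + 31)*9 = -24*9 = -216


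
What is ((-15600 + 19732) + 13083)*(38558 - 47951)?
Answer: -161700495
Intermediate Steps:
((-15600 + 19732) + 13083)*(38558 - 47951) = (4132 + 13083)*(-9393) = 17215*(-9393) = -161700495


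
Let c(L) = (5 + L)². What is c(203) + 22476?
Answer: 65740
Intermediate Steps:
c(203) + 22476 = (5 + 203)² + 22476 = 208² + 22476 = 43264 + 22476 = 65740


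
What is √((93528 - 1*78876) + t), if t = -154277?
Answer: 5*I*√5585 ≈ 373.66*I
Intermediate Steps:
√((93528 - 1*78876) + t) = √((93528 - 1*78876) - 154277) = √((93528 - 78876) - 154277) = √(14652 - 154277) = √(-139625) = 5*I*√5585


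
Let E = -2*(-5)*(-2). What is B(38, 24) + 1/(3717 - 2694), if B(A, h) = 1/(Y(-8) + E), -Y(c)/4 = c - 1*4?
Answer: 1051/28644 ≈ 0.036692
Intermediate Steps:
E = -20 (E = 10*(-2) = -20)
Y(c) = 16 - 4*c (Y(c) = -4*(c - 1*4) = -4*(c - 4) = -4*(-4 + c) = 16 - 4*c)
B(A, h) = 1/28 (B(A, h) = 1/((16 - 4*(-8)) - 20) = 1/((16 + 32) - 20) = 1/(48 - 20) = 1/28)
B(38, 24) + 1/(3717 - 2694) = 1/28 + 1/(3717 - 2694) = 1/28 + 1/1023 = 1051/28644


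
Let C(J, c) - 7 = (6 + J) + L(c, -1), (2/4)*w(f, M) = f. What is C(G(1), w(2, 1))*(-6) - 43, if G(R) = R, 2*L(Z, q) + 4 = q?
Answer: -112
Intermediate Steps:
L(Z, q) = -2 + q/2
w(f, M) = 2*f
C(J, c) = 21/2 + J (C(J, c) = 7 + ((6 + J) + (-2 + (½)*(-1))) = 7 + ((6 + J) + (-2 - ½)) = 7 + ((6 + J) - 5/2) = 7 + (7/2 + J) = 21/2 + J)
C(G(1), w(2, 1))*(-6) - 43 = (21/2 + 1)*(-6) - 43 = (23/2)*(-6) - 43 = -69 - 43 = -112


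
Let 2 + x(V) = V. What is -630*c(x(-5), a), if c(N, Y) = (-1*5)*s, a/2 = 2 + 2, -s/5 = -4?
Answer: 63000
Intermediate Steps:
x(V) = -2 + V
s = 20 (s = -5*(-4) = 20)
a = 8 (a = 2*(2 + 2) = 2*4 = 8)
c(N, Y) = -100 (c(N, Y) = -1*5*20 = -5*20 = -100)
-630*c(x(-5), a) = -630*(-100) = 63000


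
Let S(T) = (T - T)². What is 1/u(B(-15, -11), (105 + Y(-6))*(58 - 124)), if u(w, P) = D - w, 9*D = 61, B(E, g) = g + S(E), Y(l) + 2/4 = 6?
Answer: 9/160 ≈ 0.056250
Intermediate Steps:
S(T) = 0 (S(T) = 0² = 0)
Y(l) = 11/2 (Y(l) = -½ + 6 = 11/2)
B(E, g) = g (B(E, g) = g + 0 = g)
D = 61/9 (D = (⅑)*61 = 61/9 ≈ 6.7778)
u(w, P) = 61/9 - w
1/u(B(-15, -11), (105 + Y(-6))*(58 - 124)) = 1/(61/9 - 1*(-11)) = 1/(61/9 + 11) = 1/(160/9) = 9/160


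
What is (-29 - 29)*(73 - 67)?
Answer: -348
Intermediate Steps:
(-29 - 29)*(73 - 67) = -58*6 = -348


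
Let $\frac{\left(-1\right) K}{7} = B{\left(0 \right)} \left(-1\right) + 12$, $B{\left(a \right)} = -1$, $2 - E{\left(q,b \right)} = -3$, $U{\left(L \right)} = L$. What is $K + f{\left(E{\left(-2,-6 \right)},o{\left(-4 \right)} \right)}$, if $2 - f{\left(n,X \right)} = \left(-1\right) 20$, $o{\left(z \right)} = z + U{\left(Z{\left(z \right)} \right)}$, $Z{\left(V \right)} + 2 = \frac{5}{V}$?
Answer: $-69$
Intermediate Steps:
$Z{\left(V \right)} = -2 + \frac{5}{V}$
$E{\left(q,b \right)} = 5$ ($E{\left(q,b \right)} = 2 - -3 = 2 + 3 = 5$)
$o{\left(z \right)} = -2 + z + \frac{5}{z}$ ($o{\left(z \right)} = z - \left(2 - \frac{5}{z}\right) = -2 + z + \frac{5}{z}$)
$f{\left(n,X \right)} = 22$ ($f{\left(n,X \right)} = 2 - \left(-1\right) 20 = 2 - -20 = 2 + 20 = 22$)
$K = -91$ ($K = - 7 \left(\left(-1\right) \left(-1\right) + 12\right) = - 7 \left(1 + 12\right) = \left(-7\right) 13 = -91$)
$K + f{\left(E{\left(-2,-6 \right)},o{\left(-4 \right)} \right)} = -91 + 22 = -69$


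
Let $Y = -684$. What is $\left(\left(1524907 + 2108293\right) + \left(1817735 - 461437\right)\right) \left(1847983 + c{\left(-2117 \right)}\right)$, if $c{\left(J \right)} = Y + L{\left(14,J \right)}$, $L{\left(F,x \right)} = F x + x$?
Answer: $9058653156912$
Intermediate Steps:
$L{\left(F,x \right)} = x + F x$
$c{\left(J \right)} = -684 + 15 J$ ($c{\left(J \right)} = -684 + J \left(1 + 14\right) = -684 + J 15 = -684 + 15 J$)
$\left(\left(1524907 + 2108293\right) + \left(1817735 - 461437\right)\right) \left(1847983 + c{\left(-2117 \right)}\right) = \left(\left(1524907 + 2108293\right) + \left(1817735 - 461437\right)\right) \left(1847983 + \left(-684 + 15 \left(-2117\right)\right)\right) = \left(3633200 + \left(1817735 - 461437\right)\right) \left(1847983 - 32439\right) = \left(3633200 + 1356298\right) \left(1847983 - 32439\right) = 4989498 \cdot 1815544 = 9058653156912$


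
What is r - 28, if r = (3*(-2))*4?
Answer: -52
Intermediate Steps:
r = -24 (r = -6*4 = -24)
r - 28 = -24 - 28 = -52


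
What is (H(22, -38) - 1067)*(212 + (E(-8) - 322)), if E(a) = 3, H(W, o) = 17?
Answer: 112350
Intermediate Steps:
(H(22, -38) - 1067)*(212 + (E(-8) - 322)) = (17 - 1067)*(212 + (3 - 322)) = -1050*(212 - 319) = -1050*(-107) = 112350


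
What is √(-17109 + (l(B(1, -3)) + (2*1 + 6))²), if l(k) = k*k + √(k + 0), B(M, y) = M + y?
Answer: √(-16967 + 24*I*√2) ≈ 0.13 + 130.26*I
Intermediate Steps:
l(k) = √k + k² (l(k) = k² + √k = √k + k²)
√(-17109 + (l(B(1, -3)) + (2*1 + 6))²) = √(-17109 + ((√(1 - 3) + (1 - 3)²) + (2*1 + 6))²) = √(-17109 + ((√(-2) + (-2)²) + (2 + 6))²) = √(-17109 + ((I*√2 + 4) + 8)²) = √(-17109 + ((4 + I*√2) + 8)²) = √(-17109 + (12 + I*√2)²)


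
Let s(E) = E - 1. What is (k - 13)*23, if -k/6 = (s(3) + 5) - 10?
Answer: 115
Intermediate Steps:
s(E) = -1 + E
k = 18 (k = -6*(((-1 + 3) + 5) - 10) = -6*((2 + 5) - 10) = -6*(7 - 10) = -6*(-3) = 18)
(k - 13)*23 = (18 - 13)*23 = 5*23 = 115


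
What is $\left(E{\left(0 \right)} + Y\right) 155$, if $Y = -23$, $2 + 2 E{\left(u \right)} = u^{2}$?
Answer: $-3720$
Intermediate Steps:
$E{\left(u \right)} = -1 + \frac{u^{2}}{2}$
$\left(E{\left(0 \right)} + Y\right) 155 = \left(\left(-1 + \frac{0^{2}}{2}\right) - 23\right) 155 = \left(\left(-1 + \frac{1}{2} \cdot 0\right) - 23\right) 155 = \left(\left(-1 + 0\right) - 23\right) 155 = \left(-1 - 23\right) 155 = \left(-24\right) 155 = -3720$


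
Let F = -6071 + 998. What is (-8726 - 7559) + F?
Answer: -21358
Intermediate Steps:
F = -5073
(-8726 - 7559) + F = (-8726 - 7559) - 5073 = -16285 - 5073 = -21358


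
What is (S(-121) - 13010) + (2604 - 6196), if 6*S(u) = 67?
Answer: -99545/6 ≈ -16591.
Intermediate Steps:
S(u) = 67/6 (S(u) = (1/6)*67 = 67/6)
(S(-121) - 13010) + (2604 - 6196) = (67/6 - 13010) + (2604 - 6196) = -77993/6 - 3592 = -99545/6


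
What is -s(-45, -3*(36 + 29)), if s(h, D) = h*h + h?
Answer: -1980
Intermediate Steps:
s(h, D) = h + h**2 (s(h, D) = h**2 + h = h + h**2)
-s(-45, -3*(36 + 29)) = -(-45)*(1 - 45) = -(-45)*(-44) = -1*1980 = -1980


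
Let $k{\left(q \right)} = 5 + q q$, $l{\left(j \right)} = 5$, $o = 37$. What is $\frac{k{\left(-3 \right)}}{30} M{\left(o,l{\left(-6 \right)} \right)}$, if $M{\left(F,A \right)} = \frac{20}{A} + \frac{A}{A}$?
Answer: $\frac{7}{3} \approx 2.3333$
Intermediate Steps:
$k{\left(q \right)} = 5 + q^{2}$
$M{\left(F,A \right)} = 1 + \frac{20}{A}$ ($M{\left(F,A \right)} = \frac{20}{A} + 1 = 1 + \frac{20}{A}$)
$\frac{k{\left(-3 \right)}}{30} M{\left(o,l{\left(-6 \right)} \right)} = \frac{5 + \left(-3\right)^{2}}{30} \frac{20 + 5}{5} = \left(5 + 9\right) \frac{1}{30} \cdot \frac{1}{5} \cdot 25 = 14 \cdot \frac{1}{30} \cdot 5 = \frac{7}{15} \cdot 5 = \frac{7}{3}$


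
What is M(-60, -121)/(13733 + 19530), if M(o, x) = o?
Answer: -60/33263 ≈ -0.0018038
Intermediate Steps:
M(-60, -121)/(13733 + 19530) = -60/(13733 + 19530) = -60/33263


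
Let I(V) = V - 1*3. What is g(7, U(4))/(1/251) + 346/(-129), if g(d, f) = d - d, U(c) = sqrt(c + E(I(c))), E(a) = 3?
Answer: -346/129 ≈ -2.6822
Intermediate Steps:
I(V) = -3 + V (I(V) = V - 3 = -3 + V)
U(c) = sqrt(3 + c) (U(c) = sqrt(c + 3) = sqrt(3 + c))
g(d, f) = 0
g(7, U(4))/(1/251) + 346/(-129) = 0/(1/251) + 346/(-129) = 0/(1/251) + 346*(-1/129) = 0*251 - 346/129 = 0 - 346/129 = -346/129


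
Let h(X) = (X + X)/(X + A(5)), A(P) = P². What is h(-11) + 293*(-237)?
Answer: -486098/7 ≈ -69443.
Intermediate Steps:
h(X) = 2*X/(25 + X) (h(X) = (X + X)/(X + 5²) = (2*X)/(X + 25) = (2*X)/(25 + X) = 2*X/(25 + X))
h(-11) + 293*(-237) = 2*(-11)/(25 - 11) + 293*(-237) = 2*(-11)/14 - 69441 = 2*(-11)*(1/14) - 69441 = -11/7 - 69441 = -486098/7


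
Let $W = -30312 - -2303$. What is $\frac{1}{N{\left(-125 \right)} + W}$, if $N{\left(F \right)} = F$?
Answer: $- \frac{1}{28134} \approx -3.5544 \cdot 10^{-5}$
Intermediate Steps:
$W = -28009$ ($W = -30312 + 2303 = -28009$)
$\frac{1}{N{\left(-125 \right)} + W} = \frac{1}{-125 - 28009} = \frac{1}{-28134} = - \frac{1}{28134}$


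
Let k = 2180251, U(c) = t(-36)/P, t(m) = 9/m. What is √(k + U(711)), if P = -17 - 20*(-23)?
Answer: √1711488313553/886 ≈ 1476.6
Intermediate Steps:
P = 443 (P = -17 + 460 = 443)
U(c) = -1/1772 (U(c) = (9/(-36))/443 = (9*(-1/36))*(1/443) = -¼*1/443 = -1/1772)
√(k + U(711)) = √(2180251 - 1/1772) = √(3863404771/1772) = √1711488313553/886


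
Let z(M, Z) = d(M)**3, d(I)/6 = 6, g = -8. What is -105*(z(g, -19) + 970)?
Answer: -5000730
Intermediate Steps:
d(I) = 36 (d(I) = 6*6 = 36)
z(M, Z) = 46656 (z(M, Z) = 36**3 = 46656)
-105*(z(g, -19) + 970) = -105*(46656 + 970) = -105*47626 = -5000730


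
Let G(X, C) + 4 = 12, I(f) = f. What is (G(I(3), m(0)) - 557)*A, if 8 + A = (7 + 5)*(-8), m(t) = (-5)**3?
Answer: 57096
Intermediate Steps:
m(t) = -125
A = -104 (A = -8 + (7 + 5)*(-8) = -8 + 12*(-8) = -8 - 96 = -104)
G(X, C) = 8 (G(X, C) = -4 + 12 = 8)
(G(I(3), m(0)) - 557)*A = (8 - 557)*(-104) = -549*(-104) = 57096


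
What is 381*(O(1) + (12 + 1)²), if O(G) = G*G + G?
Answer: 65151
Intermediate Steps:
O(G) = G + G² (O(G) = G² + G = G + G²)
381*(O(1) + (12 + 1)²) = 381*(1*(1 + 1) + (12 + 1)²) = 381*(1*2 + 13²) = 381*(2 + 169) = 381*171 = 65151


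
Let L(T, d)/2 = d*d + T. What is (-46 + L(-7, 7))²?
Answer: 1444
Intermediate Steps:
L(T, d) = 2*T + 2*d² (L(T, d) = 2*(d*d + T) = 2*(d² + T) = 2*(T + d²) = 2*T + 2*d²)
(-46 + L(-7, 7))² = (-46 + (2*(-7) + 2*7²))² = (-46 + (-14 + 2*49))² = (-46 + (-14 + 98))² = (-46 + 84)² = 38² = 1444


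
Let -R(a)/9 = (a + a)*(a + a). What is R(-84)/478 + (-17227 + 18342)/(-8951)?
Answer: -1137115093/2139289 ≈ -531.54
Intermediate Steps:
R(a) = -36*a² (R(a) = -9*(a + a)*(a + a) = -9*2*a*2*a = -36*a²)
R(-84)/478 + (-17227 + 18342)/(-8951) = -36*(-84)²/478 + (-17227 + 18342)/(-8951) = -36*7056*(1/478) + 1115*(-1/8951) = -254016*1/478 - 1115/8951 = -127008/239 - 1115/8951 = -1137115093/2139289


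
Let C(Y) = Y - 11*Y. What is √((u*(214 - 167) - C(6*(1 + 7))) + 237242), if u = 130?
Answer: 2*√60958 ≈ 493.79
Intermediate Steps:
C(Y) = -10*Y
√((u*(214 - 167) - C(6*(1 + 7))) + 237242) = √((130*(214 - 167) - (-10)*6*(1 + 7)) + 237242) = √((130*47 - (-10)*6*8) + 237242) = √((6110 - (-10)*48) + 237242) = √((6110 - 1*(-480)) + 237242) = √((6110 + 480) + 237242) = √(6590 + 237242) = √243832 = 2*√60958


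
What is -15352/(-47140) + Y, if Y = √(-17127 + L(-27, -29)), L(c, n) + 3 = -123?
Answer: 3838/11785 + 9*I*√213 ≈ 0.32567 + 131.35*I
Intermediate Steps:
L(c, n) = -126 (L(c, n) = -3 - 123 = -126)
Y = 9*I*√213 (Y = √(-17127 - 126) = √(-17253) = 9*I*√213 ≈ 131.35*I)
-15352/(-47140) + Y = -15352/(-47140) + 9*I*√213 = -15352*(-1/47140) + 9*I*√213 = 3838/11785 + 9*I*√213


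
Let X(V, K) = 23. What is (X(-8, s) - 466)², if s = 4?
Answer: 196249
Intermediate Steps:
(X(-8, s) - 466)² = (23 - 466)² = (-443)² = 196249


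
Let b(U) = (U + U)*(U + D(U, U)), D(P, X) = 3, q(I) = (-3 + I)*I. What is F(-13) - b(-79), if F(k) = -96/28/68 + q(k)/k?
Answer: -1430862/119 ≈ -12024.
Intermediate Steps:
q(I) = I*(-3 + I)
F(k) = -363/119 + k (F(k) = -96/28/68 + (k*(-3 + k))/k = -96*1/28*(1/68) + (-3 + k) = -24/7*1/68 + (-3 + k) = -6/119 + (-3 + k) = -363/119 + k)
b(U) = 2*U*(3 + U) (b(U) = (U + U)*(U + 3) = (2*U)*(3 + U) = 2*U*(3 + U))
F(-13) - b(-79) = (-363/119 - 13) - 2*(-79)*(3 - 79) = -1910/119 - 2*(-79)*(-76) = -1910/119 - 1*12008 = -1910/119 - 12008 = -1430862/119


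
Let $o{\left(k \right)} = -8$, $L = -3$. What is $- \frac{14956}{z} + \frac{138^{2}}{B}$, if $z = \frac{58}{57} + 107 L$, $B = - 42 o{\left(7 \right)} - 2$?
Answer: $\frac{316037922}{3045913} \approx 103.76$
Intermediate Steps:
$B = 334$ ($B = \left(-42\right) \left(-8\right) - 2 = 336 - 2 = 334$)
$z = - \frac{18239}{57}$ ($z = \frac{58}{57} + 107 \left(-3\right) = 58 \cdot \frac{1}{57} - 321 = \frac{58}{57} - 321 = - \frac{18239}{57} \approx -319.98$)
$- \frac{14956}{z} + \frac{138^{2}}{B} = - \frac{14956}{- \frac{18239}{57}} + \frac{138^{2}}{334} = \left(-14956\right) \left(- \frac{57}{18239}\right) + 19044 \cdot \frac{1}{334} = \frac{852492}{18239} + \frac{9522}{167} = \frac{316037922}{3045913}$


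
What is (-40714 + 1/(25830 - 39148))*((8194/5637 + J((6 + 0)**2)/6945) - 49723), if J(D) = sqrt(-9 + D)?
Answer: 151976152550611921/75073566 - 542229053*sqrt(3)/30831170 ≈ 2.0244e+9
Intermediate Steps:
(-40714 + 1/(25830 - 39148))*((8194/5637 + J((6 + 0)**2)/6945) - 49723) = (-40714 + 1/(25830 - 39148))*((8194/5637 + sqrt(-9 + (6 + 0)**2)/6945) - 49723) = (-40714 + 1/(-13318))*((8194*(1/5637) + sqrt(-9 + 6**2)*(1/6945)) - 49723) = (-40714 - 1/13318)*((8194/5637 + sqrt(-9 + 36)*(1/6945)) - 49723) = -542229053*((8194/5637 + sqrt(27)*(1/6945)) - 49723)/13318 = -542229053*((8194/5637 + (3*sqrt(3))*(1/6945)) - 49723)/13318 = -542229053*((8194/5637 + sqrt(3)/2315) - 49723)/13318 = -542229053*(-280280357/5637 + sqrt(3)/2315)/13318 = 151976152550611921/75073566 - 542229053*sqrt(3)/30831170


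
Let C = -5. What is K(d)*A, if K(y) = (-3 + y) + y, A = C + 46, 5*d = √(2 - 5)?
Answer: -123 + 82*I*√3/5 ≈ -123.0 + 28.406*I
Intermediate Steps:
d = I*√3/5 (d = √(2 - 5)/5 = √(-3)/5 = (I*√3)/5 = I*√3/5 ≈ 0.34641*I)
A = 41 (A = -5 + 46 = 41)
K(y) = -3 + 2*y
K(d)*A = (-3 + 2*(I*√3/5))*41 = (-3 + 2*I*√3/5)*41 = -123 + 82*I*√3/5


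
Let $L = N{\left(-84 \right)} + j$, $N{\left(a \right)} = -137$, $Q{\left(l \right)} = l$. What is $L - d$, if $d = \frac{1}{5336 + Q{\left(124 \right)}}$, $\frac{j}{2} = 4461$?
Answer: $\frac{47966099}{5460} \approx 8785.0$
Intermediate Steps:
$j = 8922$ ($j = 2 \cdot 4461 = 8922$)
$d = \frac{1}{5460}$ ($d = \frac{1}{5336 + 124} = \frac{1}{5460} \approx 0.00018315$)
$L = 8785$ ($L = -137 + 8922 = 8785$)
$L - d = 8785 - \frac{1}{5460} = \frac{47966099}{5460}$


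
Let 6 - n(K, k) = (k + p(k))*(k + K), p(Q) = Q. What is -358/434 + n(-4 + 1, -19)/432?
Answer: -128719/46872 ≈ -2.7462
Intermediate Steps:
n(K, k) = 6 - 2*k*(K + k) (n(K, k) = 6 - (k + k)*(k + K) = 6 - 2*k*(K + k))
-358/434 + n(-4 + 1, -19)/432 = -358/434 + (6 - 2*(-19)² - 2*(-4 + 1)*(-19))/432 = -358*1/434 + (6 - 2*361 - 2*(-3)*(-19))*(1/432) = -179/217 + (6 - 722 - 114)*(1/432) = -179/217 - 830*1/432 = -179/217 - 415/216 = -128719/46872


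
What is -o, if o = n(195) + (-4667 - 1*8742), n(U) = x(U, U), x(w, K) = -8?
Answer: 13417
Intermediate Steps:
n(U) = -8
o = -13417 (o = -8 + (-4667 - 1*8742) = -8 + (-4667 - 8742) = -8 - 13409 = -13417)
-o = -1*(-13417) = 13417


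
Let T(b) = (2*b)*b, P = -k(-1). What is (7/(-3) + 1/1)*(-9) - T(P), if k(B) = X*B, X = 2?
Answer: 4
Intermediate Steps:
k(B) = 2*B
P = 2 (P = -2*(-1) = -1*(-2) = 2)
T(b) = 2*b**2
(7/(-3) + 1/1)*(-9) - T(P) = (7/(-3) + 1/1)*(-9) - 2*2**2 = (7*(-1/3) + 1*1)*(-9) - 2*4 = (-7/3 + 1)*(-9) - 1*8 = -4/3*(-9) - 8 = 12 - 8 = 4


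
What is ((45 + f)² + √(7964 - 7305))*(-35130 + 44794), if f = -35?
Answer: 966400 + 9664*√659 ≈ 1.2145e+6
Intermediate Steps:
((45 + f)² + √(7964 - 7305))*(-35130 + 44794) = ((45 - 35)² + √(7964 - 7305))*(-35130 + 44794) = (10² + √659)*9664 = (100 + √659)*9664 = 966400 + 9664*√659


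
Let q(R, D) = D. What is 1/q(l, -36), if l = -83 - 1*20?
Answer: -1/36 ≈ -0.027778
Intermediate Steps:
l = -103 (l = -83 - 20 = -103)
1/q(l, -36) = 1/(-36) = -1/36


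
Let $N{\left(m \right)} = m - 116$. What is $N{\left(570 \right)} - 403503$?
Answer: $-403049$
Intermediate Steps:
$N{\left(m \right)} = -116 + m$ ($N{\left(m \right)} = m - 116 = -116 + m$)
$N{\left(570 \right)} - 403503 = \left(-116 + 570\right) - 403503 = 454 - 403503 = -403049$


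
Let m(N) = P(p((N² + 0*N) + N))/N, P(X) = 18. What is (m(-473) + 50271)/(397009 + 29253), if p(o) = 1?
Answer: 23778165/201621926 ≈ 0.11793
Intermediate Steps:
m(N) = 18/N
(m(-473) + 50271)/(397009 + 29253) = (18/(-473) + 50271)/(397009 + 29253) = (18*(-1/473) + 50271)/426262 = (-18/473 + 50271)*(1/426262) = (23778165/473)*(1/426262) = 23778165/201621926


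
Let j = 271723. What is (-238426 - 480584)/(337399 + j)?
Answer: -359505/304561 ≈ -1.1804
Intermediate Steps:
(-238426 - 480584)/(337399 + j) = (-238426 - 480584)/(337399 + 271723) = -719010/609122 = -719010*1/609122 = -359505/304561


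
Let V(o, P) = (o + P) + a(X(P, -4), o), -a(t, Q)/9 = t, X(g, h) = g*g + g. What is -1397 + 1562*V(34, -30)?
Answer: -12225609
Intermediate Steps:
X(g, h) = g + g² (X(g, h) = g² + g = g + g²)
a(t, Q) = -9*t
V(o, P) = P + o - 9*P*(1 + P) (V(o, P) = (o + P) - 9*P*(1 + P) = (P + o) - 9*P*(1 + P) = P + o - 9*P*(1 + P))
-1397 + 1562*V(34, -30) = -1397 + 1562*(-30 + 34 - 9*(-30)*(1 - 30)) = -1397 + 1562*(-30 + 34 - 9*(-30)*(-29)) = -1397 + 1562*(-30 + 34 - 7830) = -1397 + 1562*(-7826) = -1397 - 12224212 = -12225609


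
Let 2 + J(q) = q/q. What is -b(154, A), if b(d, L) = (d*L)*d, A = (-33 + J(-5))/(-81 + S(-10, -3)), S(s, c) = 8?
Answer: -806344/73 ≈ -11046.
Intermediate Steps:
J(q) = -1 (J(q) = -2 + q/q = -2 + 1 = -1)
A = 34/73 (A = (-33 - 1)/(-81 + 8) = -34/(-73) = -34*(-1/73) = 34/73 ≈ 0.46575)
b(d, L) = L*d**2 (b(d, L) = (L*d)*d = L*d**2)
-b(154, A) = -34*154**2/73 = -34*23716/73 = -1*806344/73 = -806344/73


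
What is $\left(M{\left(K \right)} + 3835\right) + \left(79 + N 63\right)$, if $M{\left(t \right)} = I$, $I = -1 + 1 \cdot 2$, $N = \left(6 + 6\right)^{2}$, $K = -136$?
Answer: $12987$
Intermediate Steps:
$N = 144$ ($N = 12^{2} = 144$)
$I = 1$ ($I = -1 + 2 = 1$)
$M{\left(t \right)} = 1$
$\left(M{\left(K \right)} + 3835\right) + \left(79 + N 63\right) = \left(1 + 3835\right) + \left(79 + 144 \cdot 63\right) = 3836 + \left(79 + 9072\right) = 3836 + 9151 = 12987$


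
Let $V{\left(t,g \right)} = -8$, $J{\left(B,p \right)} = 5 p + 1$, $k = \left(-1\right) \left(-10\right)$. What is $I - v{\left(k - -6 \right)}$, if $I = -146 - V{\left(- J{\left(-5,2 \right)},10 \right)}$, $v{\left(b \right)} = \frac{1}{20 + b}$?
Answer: $- \frac{4969}{36} \approx -138.03$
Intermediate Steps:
$k = 10$
$J{\left(B,p \right)} = 1 + 5 p$
$I = -138$ ($I = -146 - -8 = -146 + 8 = -138$)
$I - v{\left(k - -6 \right)} = -138 - \frac{1}{20 + \left(10 - -6\right)} = -138 - \frac{1}{20 + \left(10 + 6\right)} = -138 - \frac{1}{20 + 16} = -138 - \frac{1}{36} = - \frac{4969}{36}$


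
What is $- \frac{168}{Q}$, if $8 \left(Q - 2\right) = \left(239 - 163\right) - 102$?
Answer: $\frac{672}{5} \approx 134.4$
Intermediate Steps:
$Q = - \frac{5}{4}$ ($Q = 2 + \frac{\left(239 - 163\right) - 102}{8} = 2 + \frac{76 - 102}{8} = 2 + \frac{1}{8} \left(-26\right) = 2 - \frac{13}{4} = - \frac{5}{4} \approx -1.25$)
$- \frac{168}{Q} = - \frac{168}{- \frac{5}{4}} = \left(-168\right) \left(- \frac{4}{5}\right) = \frac{672}{5}$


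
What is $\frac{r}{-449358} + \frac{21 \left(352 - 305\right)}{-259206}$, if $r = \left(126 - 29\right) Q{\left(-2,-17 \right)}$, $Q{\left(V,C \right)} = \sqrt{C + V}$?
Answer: $- \frac{329}{86402} - \frac{97 i \sqrt{19}}{449358} \approx -0.0038078 - 0.00094093 i$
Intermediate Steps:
$r = 97 i \sqrt{19}$ ($r = \left(126 - 29\right) \sqrt{-17 - 2} = 97 \sqrt{-19} = 97 i \sqrt{19} \approx 422.81 i$)
$\frac{r}{-449358} + \frac{21 \left(352 - 305\right)}{-259206} = \frac{97 i \sqrt{19}}{-449358} + \frac{21 \left(352 - 305\right)}{-259206} = 97 i \sqrt{19} \left(- \frac{1}{449358}\right) + 21 \cdot 47 \left(- \frac{1}{259206}\right) = - \frac{97 i \sqrt{19}}{449358} + 987 \left(- \frac{1}{259206}\right) = - \frac{97 i \sqrt{19}}{449358} - \frac{329}{86402} = - \frac{329}{86402} - \frac{97 i \sqrt{19}}{449358}$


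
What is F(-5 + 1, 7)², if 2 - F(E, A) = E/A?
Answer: 324/49 ≈ 6.6122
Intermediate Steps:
F(E, A) = 2 - E/A
F(-5 + 1, 7)² = (2 - 1*(-5 + 1)/7)² = (2 - 1*(-4)*⅐)² = (2 + 4/7)² = (18/7)² = 324/49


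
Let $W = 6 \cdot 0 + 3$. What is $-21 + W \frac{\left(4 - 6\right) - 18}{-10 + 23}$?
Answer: $- \frac{333}{13} \approx -25.615$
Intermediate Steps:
$W = 3$ ($W = 0 + 3 = 3$)
$-21 + W \frac{\left(4 - 6\right) - 18}{-10 + 23} = -21 + 3 \frac{\left(4 - 6\right) - 18}{-10 + 23} = -21 + 3 \frac{-2 - 18}{13} = -21 + 3 \left(\left(-20\right) \frac{1}{13}\right) = -21 + 3 \left(- \frac{20}{13}\right) = -21 - \frac{60}{13} = - \frac{333}{13}$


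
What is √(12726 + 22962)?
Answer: 2*√8922 ≈ 188.91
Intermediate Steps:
√(12726 + 22962) = √35688 = 2*√8922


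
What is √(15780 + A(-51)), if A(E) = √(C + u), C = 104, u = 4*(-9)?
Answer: √(15780 + 2*√17) ≈ 125.65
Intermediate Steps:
u = -36
A(E) = 2*√17 (A(E) = √(104 - 36) = √68 = 2*√17)
√(15780 + A(-51)) = √(15780 + 2*√17)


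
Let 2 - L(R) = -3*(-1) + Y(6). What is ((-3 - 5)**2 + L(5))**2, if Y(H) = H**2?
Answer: 729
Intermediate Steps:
L(R) = -37 (L(R) = 2 - (-3*(-1) + 6**2) = 2 - (3 + 36) = 2 - 1*39 = 2 - 39 = -37)
((-3 - 5)**2 + L(5))**2 = ((-3 - 5)**2 - 37)**2 = ((-8)**2 - 37)**2 = (64 - 37)**2 = 27**2 = 729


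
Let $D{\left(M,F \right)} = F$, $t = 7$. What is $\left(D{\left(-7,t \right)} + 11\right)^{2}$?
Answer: $324$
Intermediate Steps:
$\left(D{\left(-7,t \right)} + 11\right)^{2} = \left(7 + 11\right)^{2} = 18^{2} = 324$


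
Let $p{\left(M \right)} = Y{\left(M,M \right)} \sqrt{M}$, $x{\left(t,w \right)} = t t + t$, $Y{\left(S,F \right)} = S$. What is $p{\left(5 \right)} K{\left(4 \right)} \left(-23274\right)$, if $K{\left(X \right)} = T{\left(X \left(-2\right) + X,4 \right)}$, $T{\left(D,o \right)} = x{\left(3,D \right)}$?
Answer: $- 1396440 \sqrt{5} \approx -3.1225 \cdot 10^{6}$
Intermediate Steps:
$x{\left(t,w \right)} = t + t^{2}$ ($x{\left(t,w \right)} = t^{2} + t = t + t^{2}$)
$T{\left(D,o \right)} = 12$ ($T{\left(D,o \right)} = 3 \left(1 + 3\right) = 3 \cdot 4 = 12$)
$K{\left(X \right)} = 12$
$p{\left(M \right)} = M^{\frac{3}{2}}$ ($p{\left(M \right)} = M \sqrt{M} = M^{\frac{3}{2}}$)
$p{\left(5 \right)} K{\left(4 \right)} \left(-23274\right) = 5^{\frac{3}{2}} \cdot 12 \left(-23274\right) = 5 \sqrt{5} \cdot 12 \left(-23274\right) = 60 \sqrt{5} \left(-23274\right) = - 1396440 \sqrt{5}$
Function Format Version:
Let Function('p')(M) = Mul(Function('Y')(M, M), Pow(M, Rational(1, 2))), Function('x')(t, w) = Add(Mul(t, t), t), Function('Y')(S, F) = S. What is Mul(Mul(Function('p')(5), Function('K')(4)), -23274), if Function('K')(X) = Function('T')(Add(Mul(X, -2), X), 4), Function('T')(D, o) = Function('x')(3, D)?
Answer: Mul(-1396440, Pow(5, Rational(1, 2))) ≈ -3.1225e+6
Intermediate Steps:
Function('x')(t, w) = Add(t, Pow(t, 2)) (Function('x')(t, w) = Add(Pow(t, 2), t) = Add(t, Pow(t, 2)))
Function('T')(D, o) = 12 (Function('T')(D, o) = Mul(3, Add(1, 3)) = Mul(3, 4) = 12)
Function('K')(X) = 12
Function('p')(M) = Pow(M, Rational(3, 2)) (Function('p')(M) = Mul(M, Pow(M, Rational(1, 2))) = Pow(M, Rational(3, 2)))
Mul(Mul(Function('p')(5), Function('K')(4)), -23274) = Mul(Mul(Pow(5, Rational(3, 2)), 12), -23274) = Mul(Mul(Mul(5, Pow(5, Rational(1, 2))), 12), -23274) = Mul(Mul(60, Pow(5, Rational(1, 2))), -23274) = Mul(-1396440, Pow(5, Rational(1, 2)))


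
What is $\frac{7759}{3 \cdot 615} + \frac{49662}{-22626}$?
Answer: $\frac{1554236}{773055} \approx 2.0105$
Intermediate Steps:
$\frac{7759}{3 \cdot 615} + \frac{49662}{-22626} = \frac{7759}{1845} + 49662 \left(- \frac{1}{22626}\right) = 7759 \cdot \frac{1}{1845} - \frac{2759}{1257} = \frac{7759}{1845} - \frac{2759}{1257} = \frac{1554236}{773055}$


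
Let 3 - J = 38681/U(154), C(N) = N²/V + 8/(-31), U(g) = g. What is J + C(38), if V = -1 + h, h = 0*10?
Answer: -8079677/4774 ≈ -1692.4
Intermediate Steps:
h = 0
V = -1 (V = -1 + 0 = -1)
C(N) = -8/31 - N² (C(N) = N²/(-1) + 8/(-31) = N²*(-1) + 8*(-1/31) = -N² - 8/31 = -8/31 - N²)
J = -38219/154 (J = 3 - 38681/154 = -38219/154 ≈ -248.18)
J + C(38) = -38219/154 + (-8/31 - 1*38²) = -38219/154 + (-8/31 - 1*1444) = -38219/154 + (-8/31 - 1444) = -38219/154 - 44772/31 = -8079677/4774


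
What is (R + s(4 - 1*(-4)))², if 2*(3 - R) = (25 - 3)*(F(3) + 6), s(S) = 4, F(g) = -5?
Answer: 16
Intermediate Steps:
R = -8 (R = 3 - (25 - 3)*(-5 + 6)/2 = 3 - 11 = -8)
(R + s(4 - 1*(-4)))² = (-8 + 4)² = (-4)² = 16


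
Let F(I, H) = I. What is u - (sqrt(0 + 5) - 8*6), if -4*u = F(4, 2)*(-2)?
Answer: 50 - sqrt(5) ≈ 47.764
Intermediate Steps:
u = 2 (u = -(-2) = -1/4*(-8) = 2)
u - (sqrt(0 + 5) - 8*6) = 2 - (sqrt(0 + 5) - 8*6) = 2 - (sqrt(5) - 48) = 2 - (-48 + sqrt(5)) = 2 + (48 - sqrt(5)) = 50 - sqrt(5)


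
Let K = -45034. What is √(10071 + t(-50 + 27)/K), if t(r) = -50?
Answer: 2*√1276537884611/22517 ≈ 100.35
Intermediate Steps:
√(10071 + t(-50 + 27)/K) = √(10071 - 50/(-45034)) = √(10071 - 50*(-1/45034)) = √(10071 + 25/22517) = √(226768732/22517) = 2*√1276537884611/22517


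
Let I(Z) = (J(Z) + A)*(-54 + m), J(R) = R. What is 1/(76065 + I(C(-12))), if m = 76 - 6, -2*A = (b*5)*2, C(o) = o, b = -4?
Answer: 1/76193 ≈ 1.3125e-5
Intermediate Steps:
A = 20 (A = -(-4*5)*2/2 = -(-10)*2 = -½*(-40) = 20)
m = 70
I(Z) = 320 + 16*Z (I(Z) = (Z + 20)*(-54 + 70) = (20 + Z)*16 = 320 + 16*Z)
1/(76065 + I(C(-12))) = 1/(76065 + (320 + 16*(-12))) = 1/(76065 + (320 - 192)) = 1/(76065 + 128) = 1/76193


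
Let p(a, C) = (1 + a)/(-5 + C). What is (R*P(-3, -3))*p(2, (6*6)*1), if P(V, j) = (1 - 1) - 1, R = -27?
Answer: 81/31 ≈ 2.6129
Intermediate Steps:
p(a, C) = (1 + a)/(-5 + C)
P(V, j) = -1 (P(V, j) = 0 - 1 = -1)
(R*P(-3, -3))*p(2, (6*6)*1) = (-27*(-1))*((1 + 2)/(-5 + (6*6)*1)) = 27*(3/(-5 + 36*1)) = 27*(3/(-5 + 36)) = 27*(3/31) = 81/31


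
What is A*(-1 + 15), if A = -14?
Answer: -196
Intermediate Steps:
A*(-1 + 15) = -14*(-1 + 15) = -14*14 = -196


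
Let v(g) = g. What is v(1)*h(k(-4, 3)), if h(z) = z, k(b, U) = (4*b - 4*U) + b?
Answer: -32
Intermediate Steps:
k(b, U) = -4*U + 5*b (k(b, U) = (-4*U + 4*b) + b = -4*U + 5*b)
v(1)*h(k(-4, 3)) = 1*(-4*3 + 5*(-4)) = 1*(-12 - 20) = 1*(-32) = -32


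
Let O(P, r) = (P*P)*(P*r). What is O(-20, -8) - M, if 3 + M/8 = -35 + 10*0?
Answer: 64304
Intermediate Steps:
O(P, r) = r*P³ (O(P, r) = P²*(P*r) = r*P³)
M = -304 (M = -24 + 8*(-35 + 10*0) = -24 + 8*(-35 + 0) = -24 + 8*(-35) = -24 - 280 = -304)
O(-20, -8) - M = -8*(-20)³ - 1*(-304) = -8*(-8000) + 304 = 64000 + 304 = 64304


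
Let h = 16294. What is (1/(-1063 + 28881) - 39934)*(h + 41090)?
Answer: -31873484043612/13909 ≈ -2.2916e+9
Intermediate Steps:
(1/(-1063 + 28881) - 39934)*(h + 41090) = (1/(-1063 + 28881) - 39934)*(16294 + 41090) = (1/27818 - 39934)*57384 = -1110884011/27818*57384 = -31873484043612/13909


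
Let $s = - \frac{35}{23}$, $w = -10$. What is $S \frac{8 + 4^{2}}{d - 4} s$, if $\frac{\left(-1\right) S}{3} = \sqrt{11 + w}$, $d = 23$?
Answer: $\frac{2520}{437} \approx 5.7666$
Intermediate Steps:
$S = -3$ ($S = - 3 \sqrt{11 - 10} = - 3 \sqrt{1} = \left(-3\right) 1 = -3$)
$s = - \frac{35}{23}$ ($s = \left(-35\right) \frac{1}{23} = - \frac{35}{23} \approx -1.5217$)
$S \frac{8 + 4^{2}}{d - 4} s = - 3 \frac{8 + 4^{2}}{23 - 4} \left(- \frac{35}{23}\right) = - 3 \frac{8 + 16}{19} \left(- \frac{35}{23}\right) = - 3 \cdot 24 \cdot \frac{1}{19} \left(- \frac{35}{23}\right) = \left(-3\right) \frac{24}{19} \left(- \frac{35}{23}\right) = \left(- \frac{72}{19}\right) \left(- \frac{35}{23}\right) = \frac{2520}{437}$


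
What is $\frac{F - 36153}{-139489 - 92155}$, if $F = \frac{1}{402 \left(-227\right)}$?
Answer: $\frac{3299105863}{21138441576} \approx 0.15607$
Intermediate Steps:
$F = - \frac{1}{91254}$ ($F = \frac{1}{-91254} = - \frac{1}{91254} \approx -1.0958 \cdot 10^{-5}$)
$\frac{F - 36153}{-139489 - 92155} = \frac{- \frac{1}{91254} - 36153}{-139489 - 92155} = - \frac{3299105863}{91254 \left(-231644\right)} = \left(- \frac{3299105863}{91254}\right) \left(- \frac{1}{231644}\right) = \frac{3299105863}{21138441576}$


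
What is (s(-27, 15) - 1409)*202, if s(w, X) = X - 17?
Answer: -285022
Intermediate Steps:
s(w, X) = -17 + X
(s(-27, 15) - 1409)*202 = ((-17 + 15) - 1409)*202 = (-2 - 1409)*202 = -1411*202 = -285022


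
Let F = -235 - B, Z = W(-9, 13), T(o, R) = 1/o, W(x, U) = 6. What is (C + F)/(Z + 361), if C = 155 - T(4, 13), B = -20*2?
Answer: -161/1468 ≈ -0.10967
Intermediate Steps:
B = -40
Z = 6
F = -195 (F = -235 - 1*(-40) = -235 + 40 = -195)
C = 619/4 (C = 155 - 1/4 = 155 - 1*¼ = 155 - ¼ = 619/4 ≈ 154.75)
(C + F)/(Z + 361) = (619/4 - 195)/(6 + 361) = -161/4/367 = (1/367)*(-161/4) = -161/1468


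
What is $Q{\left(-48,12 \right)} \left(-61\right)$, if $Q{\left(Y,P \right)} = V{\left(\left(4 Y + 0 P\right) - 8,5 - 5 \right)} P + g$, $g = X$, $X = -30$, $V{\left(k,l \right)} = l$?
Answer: $1830$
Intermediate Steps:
$g = -30$
$Q{\left(Y,P \right)} = -30$ ($Q{\left(Y,P \right)} = \left(5 - 5\right) P - 30 = 0 P - 30 = 0 - 30 = -30$)
$Q{\left(-48,12 \right)} \left(-61\right) = \left(-30\right) \left(-61\right) = 1830$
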